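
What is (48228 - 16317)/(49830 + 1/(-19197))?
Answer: 612595467/956586509 ≈ 0.64040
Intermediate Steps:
(48228 - 16317)/(49830 + 1/(-19197)) = 31911/(49830 - 1/19197) = 31911/(956586509/19197) = 31911*(19197/956586509) = 612595467/956586509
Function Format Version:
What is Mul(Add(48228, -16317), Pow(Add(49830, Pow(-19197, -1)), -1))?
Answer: Rational(612595467, 956586509) ≈ 0.64040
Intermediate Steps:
Mul(Add(48228, -16317), Pow(Add(49830, Pow(-19197, -1)), -1)) = Mul(31911, Pow(Add(49830, Rational(-1, 19197)), -1)) = Mul(31911, Pow(Rational(956586509, 19197), -1)) = Mul(31911, Rational(19197, 956586509)) = Rational(612595467, 956586509)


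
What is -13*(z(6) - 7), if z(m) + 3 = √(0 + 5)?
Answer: 130 - 13*√5 ≈ 100.93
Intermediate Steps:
z(m) = -3 + √5 (z(m) = -3 + √(0 + 5) = -3 + √5)
-13*(z(6) - 7) = -13*((-3 + √5) - 7) = -13*(-10 + √5) = 130 - 13*√5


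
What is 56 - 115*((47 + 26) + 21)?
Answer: -10754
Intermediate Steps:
56 - 115*((47 + 26) + 21) = 56 - 115*(73 + 21) = 56 - 115*94 = 56 - 10810 = -10754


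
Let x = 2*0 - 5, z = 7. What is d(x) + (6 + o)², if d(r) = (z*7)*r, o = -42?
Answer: 1051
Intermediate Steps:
x = -5 (x = 0 - 5 = -5)
d(r) = 49*r (d(r) = (7*7)*r = 49*r)
d(x) + (6 + o)² = 49*(-5) + (6 - 42)² = -245 + (-36)² = -245 + 1296 = 1051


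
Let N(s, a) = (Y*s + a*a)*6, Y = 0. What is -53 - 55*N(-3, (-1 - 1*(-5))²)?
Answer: -84533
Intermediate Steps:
N(s, a) = 6*a² (N(s, a) = (0*s + a*a)*6 = (0 + a²)*6 = a²*6 = 6*a²)
-53 - 55*N(-3, (-1 - 1*(-5))²) = -53 - 330*((-1 - 1*(-5))²)² = -53 - 330*((-1 + 5)²)² = -53 - 330*(4²)² = -53 - 330*16² = -53 - 330*256 = -53 - 55*1536 = -53 - 84480 = -84533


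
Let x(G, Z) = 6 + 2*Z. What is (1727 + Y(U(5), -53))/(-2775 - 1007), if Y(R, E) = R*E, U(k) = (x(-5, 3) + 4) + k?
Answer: -307/1891 ≈ -0.16235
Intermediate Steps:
U(k) = 16 + k (U(k) = ((6 + 2*3) + 4) + k = ((6 + 6) + 4) + k = (12 + 4) + k = 16 + k)
Y(R, E) = E*R
(1727 + Y(U(5), -53))/(-2775 - 1007) = (1727 - 53*(16 + 5))/(-2775 - 1007) = (1727 - 53*21)/(-3782) = (1727 - 1113)*(-1/3782) = 614*(-1/3782) = -307/1891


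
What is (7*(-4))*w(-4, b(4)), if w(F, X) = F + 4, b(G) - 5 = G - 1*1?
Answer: 0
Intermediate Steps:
b(G) = 4 + G (b(G) = 5 + (G - 1*1) = 5 + (G - 1) = 5 + (-1 + G) = 4 + G)
w(F, X) = 4 + F
(7*(-4))*w(-4, b(4)) = (7*(-4))*(4 - 4) = -28*0 = 0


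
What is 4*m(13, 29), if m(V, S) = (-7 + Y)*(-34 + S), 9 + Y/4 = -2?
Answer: 1020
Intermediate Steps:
Y = -44 (Y = -36 + 4*(-2) = -36 - 8 = -44)
m(V, S) = 1734 - 51*S (m(V, S) = (-7 - 44)*(-34 + S) = -51*(-34 + S) = 1734 - 51*S)
4*m(13, 29) = 4*(1734 - 51*29) = 4*(1734 - 1479) = 4*255 = 1020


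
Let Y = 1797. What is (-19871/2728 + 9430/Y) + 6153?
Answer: 972688771/158136 ≈ 6151.0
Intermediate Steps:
(-19871/2728 + 9430/Y) + 6153 = (-19871/2728 + 9430/1797) + 6153 = (-19871*1/2728 + 9430*(1/1797)) + 6153 = (-641/88 + 9430/1797) + 6153 = -322037/158136 + 6153 = 972688771/158136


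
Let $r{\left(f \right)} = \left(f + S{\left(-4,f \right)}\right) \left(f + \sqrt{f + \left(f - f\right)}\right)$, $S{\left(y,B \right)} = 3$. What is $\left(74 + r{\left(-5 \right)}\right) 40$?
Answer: $3360 - 80 i \sqrt{5} \approx 3360.0 - 178.89 i$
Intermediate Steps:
$r{\left(f \right)} = \left(3 + f\right) \left(f + \sqrt{f}\right)$ ($r{\left(f \right)} = \left(f + 3\right) \left(f + \sqrt{f + \left(f - f\right)}\right) = \left(3 + f\right) \left(f + \sqrt{f + 0}\right) = \left(3 + f\right) \left(f + \sqrt{f}\right)$)
$\left(74 + r{\left(-5 \right)}\right) 40 = \left(74 + \left(\left(-5\right)^{2} + \left(-5\right)^{\frac{3}{2}} + 3 \left(-5\right) + 3 \sqrt{-5}\right)\right) 40 = \left(74 + \left(25 - 5 i \sqrt{5} - 15 + 3 i \sqrt{5}\right)\right) 40 = \left(74 + \left(10 - 2 i \sqrt{5}\right)\right) 40 = \left(84 - 2 i \sqrt{5}\right) 40 = 3360 - 80 i \sqrt{5}$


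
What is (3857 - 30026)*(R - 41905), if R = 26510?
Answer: 402871755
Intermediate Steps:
(3857 - 30026)*(R - 41905) = (3857 - 30026)*(26510 - 41905) = -26169*(-15395) = 402871755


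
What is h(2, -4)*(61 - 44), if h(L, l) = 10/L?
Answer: 85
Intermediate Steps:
h(2, -4)*(61 - 44) = (10/2)*(61 - 44) = (10*(1/2))*17 = 5*17 = 85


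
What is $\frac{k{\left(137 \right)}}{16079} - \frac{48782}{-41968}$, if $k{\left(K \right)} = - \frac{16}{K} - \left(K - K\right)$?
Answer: $\frac{53728720049}{46224037832} \approx 1.1624$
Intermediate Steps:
$k{\left(K \right)} = - \frac{16}{K}$ ($k{\left(K \right)} = - \frac{16}{K} - 0 = - \frac{16}{K} + 0 = - \frac{16}{K}$)
$\frac{k{\left(137 \right)}}{16079} - \frac{48782}{-41968} = \frac{\left(-16\right) \frac{1}{137}}{16079} - \frac{48782}{-41968} = \left(-16\right) \frac{1}{137} \cdot \frac{1}{16079} - - \frac{24391}{20984} = \left(- \frac{16}{137}\right) \frac{1}{16079} + \frac{24391}{20984} = - \frac{16}{2202823} + \frac{24391}{20984} = \frac{53728720049}{46224037832}$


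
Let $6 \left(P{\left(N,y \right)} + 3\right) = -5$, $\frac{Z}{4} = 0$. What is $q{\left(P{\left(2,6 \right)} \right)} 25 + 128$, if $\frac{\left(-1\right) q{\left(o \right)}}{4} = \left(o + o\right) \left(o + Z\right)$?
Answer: $- \frac{25298}{9} \approx -2810.9$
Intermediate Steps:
$Z = 0$ ($Z = 4 \cdot 0 = 0$)
$P{\left(N,y \right)} = - \frac{23}{6}$ ($P{\left(N,y \right)} = -3 + \frac{1}{6} \left(-5\right) = -3 - \frac{5}{6} = - \frac{23}{6}$)
$q{\left(o \right)} = - 8 o^{2}$ ($q{\left(o \right)} = - 4 \left(o + o\right) \left(o + 0\right) = - 4 \cdot 2 o o = - 4 \cdot 2 o^{2} = - 8 o^{2}$)
$q{\left(P{\left(2,6 \right)} \right)} 25 + 128 = - 8 \left(- \frac{23}{6}\right)^{2} \cdot 25 + 128 = \left(-8\right) \frac{529}{36} \cdot 25 + 128 = \left(- \frac{1058}{9}\right) 25 + 128 = - \frac{26450}{9} + 128 = - \frac{25298}{9}$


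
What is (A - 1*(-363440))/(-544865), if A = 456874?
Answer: -820314/544865 ≈ -1.5055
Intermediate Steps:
(A - 1*(-363440))/(-544865) = (456874 - 1*(-363440))/(-544865) = (456874 + 363440)*(-1/544865) = 820314*(-1/544865) = -820314/544865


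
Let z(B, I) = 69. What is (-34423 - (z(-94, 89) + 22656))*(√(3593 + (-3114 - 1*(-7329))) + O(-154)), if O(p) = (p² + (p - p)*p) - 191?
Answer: -1344406700 - 457184*√122 ≈ -1.3495e+9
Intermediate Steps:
O(p) = -191 + p² (O(p) = (p² + 0*p) - 191 = (p² + 0) - 191 = p² - 191 = -191 + p²)
(-34423 - (z(-94, 89) + 22656))*(√(3593 + (-3114 - 1*(-7329))) + O(-154)) = (-34423 - (69 + 22656))*(√(3593 + (-3114 - 1*(-7329))) + (-191 + (-154)²)) = (-34423 - 1*22725)*(√(3593 + (-3114 + 7329)) + (-191 + 23716)) = (-34423 - 22725)*(√(3593 + 4215) + 23525) = -57148*(√7808 + 23525) = -57148*(8*√122 + 23525) = -57148*(23525 + 8*√122) = -1344406700 - 457184*√122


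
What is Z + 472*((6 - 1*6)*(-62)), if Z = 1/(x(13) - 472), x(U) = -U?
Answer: -1/485 ≈ -0.0020619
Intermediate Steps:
Z = -1/485 (Z = 1/(-1*13 - 472) = 1/(-13 - 472) = 1/(-485) = -1/485 ≈ -0.0020619)
Z + 472*((6 - 1*6)*(-62)) = -1/485 + 472*((6 - 1*6)*(-62)) = -1/485 + 472*((6 - 6)*(-62)) = -1/485 + 472*(0*(-62)) = -1/485 + 472*0 = -1/485 + 0 = -1/485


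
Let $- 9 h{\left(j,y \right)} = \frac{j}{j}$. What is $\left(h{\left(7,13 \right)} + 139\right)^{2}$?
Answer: $\frac{1562500}{81} \approx 19290.0$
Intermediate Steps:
$h{\left(j,y \right)} = - \frac{1}{9}$ ($h{\left(j,y \right)} = - \frac{j \frac{1}{j}}{9} = \left(- \frac{1}{9}\right) 1 = - \frac{1}{9}$)
$\left(h{\left(7,13 \right)} + 139\right)^{2} = \left(- \frac{1}{9} + 139\right)^{2} = \left(\frac{1250}{9}\right)^{2} = \frac{1562500}{81}$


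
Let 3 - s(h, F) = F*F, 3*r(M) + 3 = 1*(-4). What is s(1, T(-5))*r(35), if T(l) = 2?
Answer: 7/3 ≈ 2.3333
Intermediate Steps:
r(M) = -7/3 (r(M) = -1 + (1*(-4))/3 = -1 + (⅓)*(-4) = -1 - 4/3 = -7/3)
s(h, F) = 3 - F² (s(h, F) = 3 - F*F = 3 - F²)
s(1, T(-5))*r(35) = (3 - 1*2²)*(-7/3) = (3 - 1*4)*(-7/3) = (3 - 4)*(-7/3) = -1*(-7/3) = 7/3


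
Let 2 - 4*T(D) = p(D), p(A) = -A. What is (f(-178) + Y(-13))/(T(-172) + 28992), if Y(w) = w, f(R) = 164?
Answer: 302/57899 ≈ 0.0052160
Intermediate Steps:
T(D) = ½ + D/4 (T(D) = ½ - (-1)*D/4 = ½ + D/4)
(f(-178) + Y(-13))/(T(-172) + 28992) = (164 - 13)/((½ + (¼)*(-172)) + 28992) = 151/((½ - 43) + 28992) = 151/(-85/2 + 28992) = 151/(57899/2) = 151*(2/57899) = 302/57899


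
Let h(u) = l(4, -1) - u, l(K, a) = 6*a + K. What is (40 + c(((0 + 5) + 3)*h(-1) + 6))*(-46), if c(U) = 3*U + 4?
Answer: -1748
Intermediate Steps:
l(K, a) = K + 6*a
h(u) = -2 - u (h(u) = (4 + 6*(-1)) - u = (4 - 6) - u = -2 - u)
c(U) = 4 + 3*U
(40 + c(((0 + 5) + 3)*h(-1) + 6))*(-46) = (40 + (4 + 3*(((0 + 5) + 3)*(-2 - 1*(-1)) + 6)))*(-46) = (40 + (4 + 3*((5 + 3)*(-2 + 1) + 6)))*(-46) = (40 + (4 + 3*(8*(-1) + 6)))*(-46) = (40 + (4 + 3*(-8 + 6)))*(-46) = (40 + (4 + 3*(-2)))*(-46) = (40 + (4 - 6))*(-46) = (40 - 2)*(-46) = 38*(-46) = -1748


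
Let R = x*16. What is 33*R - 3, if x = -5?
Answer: -2643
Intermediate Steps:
R = -80 (R = -5*16 = -80)
33*R - 3 = 33*(-80) - 3 = -2640 - 3 = -2643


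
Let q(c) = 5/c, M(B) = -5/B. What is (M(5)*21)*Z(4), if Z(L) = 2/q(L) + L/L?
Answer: -273/5 ≈ -54.600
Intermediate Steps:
Z(L) = 1 + 2*L/5 (Z(L) = 2/((5/L)) + L/L = 2*(L/5) + 1 = 2*L/5 + 1 = 1 + 2*L/5)
(M(5)*21)*Z(4) = (-5/5*21)*(1 + (2/5)*4) = (-5*1/5*21)*(1 + 8/5) = -1*21*(13/5) = -21*13/5 = -273/5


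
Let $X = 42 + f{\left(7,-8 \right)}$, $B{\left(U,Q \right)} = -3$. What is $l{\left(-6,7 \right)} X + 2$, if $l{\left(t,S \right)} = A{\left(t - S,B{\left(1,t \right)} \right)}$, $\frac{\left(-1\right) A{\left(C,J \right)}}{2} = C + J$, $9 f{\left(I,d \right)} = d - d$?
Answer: $1346$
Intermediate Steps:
$f{\left(I,d \right)} = 0$ ($f{\left(I,d \right)} = \frac{d - d}{9} = \frac{1}{9} \cdot 0 = 0$)
$A{\left(C,J \right)} = - 2 C - 2 J$ ($A{\left(C,J \right)} = - 2 \left(C + J\right) = - 2 C - 2 J$)
$l{\left(t,S \right)} = 6 - 2 t + 2 S$ ($l{\left(t,S \right)} = - 2 \left(t - S\right) - -6 = \left(- 2 t + 2 S\right) + 6 = 6 - 2 t + 2 S$)
$X = 42$ ($X = 42 + 0 = 42$)
$l{\left(-6,7 \right)} X + 2 = \left(6 - -12 + 2 \cdot 7\right) 42 + 2 = \left(6 + 12 + 14\right) 42 + 2 = 32 \cdot 42 + 2 = 1344 + 2 = 1346$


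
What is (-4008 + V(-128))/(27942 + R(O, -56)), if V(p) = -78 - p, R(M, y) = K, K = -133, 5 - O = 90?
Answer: -3958/27809 ≈ -0.14233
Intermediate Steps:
O = -85 (O = 5 - 1*90 = 5 - 90 = -85)
R(M, y) = -133
(-4008 + V(-128))/(27942 + R(O, -56)) = (-4008 + (-78 - 1*(-128)))/(27942 - 133) = (-4008 + (-78 + 128))/27809 = (-4008 + 50)*(1/27809) = -3958*1/27809 = -3958/27809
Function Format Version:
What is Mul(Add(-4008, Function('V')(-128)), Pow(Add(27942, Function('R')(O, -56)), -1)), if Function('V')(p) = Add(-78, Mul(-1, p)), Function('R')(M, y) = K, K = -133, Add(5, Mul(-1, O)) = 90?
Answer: Rational(-3958, 27809) ≈ -0.14233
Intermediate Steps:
O = -85 (O = Add(5, Mul(-1, 90)) = Add(5, -90) = -85)
Function('R')(M, y) = -133
Mul(Add(-4008, Function('V')(-128)), Pow(Add(27942, Function('R')(O, -56)), -1)) = Mul(Add(-4008, Add(-78, Mul(-1, -128))), Pow(Add(27942, -133), -1)) = Mul(Add(-4008, Add(-78, 128)), Pow(27809, -1)) = Mul(Add(-4008, 50), Rational(1, 27809)) = Mul(-3958, Rational(1, 27809)) = Rational(-3958, 27809)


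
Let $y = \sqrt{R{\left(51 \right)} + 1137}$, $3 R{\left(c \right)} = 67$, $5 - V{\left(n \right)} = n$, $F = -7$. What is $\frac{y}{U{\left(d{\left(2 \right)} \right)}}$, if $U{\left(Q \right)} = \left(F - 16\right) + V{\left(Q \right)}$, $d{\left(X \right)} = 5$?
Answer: $- \frac{\sqrt{10434}}{69} \approx -1.4804$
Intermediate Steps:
$V{\left(n \right)} = 5 - n$
$R{\left(c \right)} = \frac{67}{3}$ ($R{\left(c \right)} = \frac{1}{3} \cdot 67 = \frac{67}{3}$)
$U{\left(Q \right)} = -18 - Q$ ($U{\left(Q \right)} = \left(-7 - 16\right) - \left(-5 + Q\right) = -23 - \left(-5 + Q\right) = -18 - Q$)
$y = \frac{\sqrt{10434}}{3}$ ($y = \sqrt{\frac{67}{3} + 1137} = \sqrt{\frac{3478}{3}} = \frac{\sqrt{10434}}{3} \approx 34.049$)
$\frac{y}{U{\left(d{\left(2 \right)} \right)}} = \frac{\frac{1}{3} \sqrt{10434}}{-18 - 5} = \frac{\frac{1}{3} \sqrt{10434}}{-23} = \frac{\sqrt{10434}}{3} \left(- \frac{1}{23}\right) = - \frac{\sqrt{10434}}{69}$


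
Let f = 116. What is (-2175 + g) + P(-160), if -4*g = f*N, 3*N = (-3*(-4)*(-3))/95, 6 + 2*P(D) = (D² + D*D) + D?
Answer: 2217838/95 ≈ 23346.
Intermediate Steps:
P(D) = -3 + D² + D/2 (P(D) = -3 + ((D² + D*D) + D)/2 = -3 + ((D² + D²) + D)/2 = -3 + (2*D² + D)/2 = -3 + (D + 2*D²)/2 = -3 + (D² + D/2) = -3 + D² + D/2)
N = -12/95 (N = ((-3*(-4)*(-3))/95)/3 = ((12*(-3))*(1/95))/3 = (-36*1/95)/3 = (⅓)*(-36/95) = -12/95 ≈ -0.12632)
g = 348/95 (g = -29*(-12)/95 = -¼*(-1392/95) = 348/95 ≈ 3.6632)
(-2175 + g) + P(-160) = (-2175 + 348/95) + (-3 + (-160)² + (½)*(-160)) = -206277/95 + (-3 + 25600 - 80) = -206277/95 + 25517 = 2217838/95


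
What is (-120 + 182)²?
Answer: 3844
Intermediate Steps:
(-120 + 182)² = 62² = 3844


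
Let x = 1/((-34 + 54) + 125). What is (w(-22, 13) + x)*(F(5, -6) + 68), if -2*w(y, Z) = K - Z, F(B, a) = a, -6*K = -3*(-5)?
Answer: 139469/290 ≈ 480.93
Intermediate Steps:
K = -5/2 (K = -(-1)*(-5)/2 = -⅙*15 = -5/2 ≈ -2.5000)
w(y, Z) = 5/4 + Z/2 (w(y, Z) = -(-5/2 - Z)/2 = 5/4 + Z/2)
x = 1/145 (x = 1/(20 + 125) = 1/145 ≈ 0.0068966)
(w(-22, 13) + x)*(F(5, -6) + 68) = ((5/4 + (½)*13) + 1/145)*(-6 + 68) = ((5/4 + 13/2) + 1/145)*62 = (31/4 + 1/145)*62 = (4499/580)*62 = 139469/290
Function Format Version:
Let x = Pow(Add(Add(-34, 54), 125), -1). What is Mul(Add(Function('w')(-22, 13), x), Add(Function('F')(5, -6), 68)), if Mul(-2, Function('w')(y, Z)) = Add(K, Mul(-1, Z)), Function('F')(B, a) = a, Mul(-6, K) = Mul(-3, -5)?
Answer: Rational(139469, 290) ≈ 480.93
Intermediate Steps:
K = Rational(-5, 2) (K = Mul(Rational(-1, 6), Mul(-3, -5)) = Mul(Rational(-1, 6), 15) = Rational(-5, 2) ≈ -2.5000)
Function('w')(y, Z) = Add(Rational(5, 4), Mul(Rational(1, 2), Z)) (Function('w')(y, Z) = Mul(Rational(-1, 2), Add(Rational(-5, 2), Mul(-1, Z))) = Add(Rational(5, 4), Mul(Rational(1, 2), Z)))
x = Rational(1, 145) (x = Pow(Add(20, 125), -1) = Pow(145, -1) = Rational(1, 145) ≈ 0.0068966)
Mul(Add(Function('w')(-22, 13), x), Add(Function('F')(5, -6), 68)) = Mul(Add(Add(Rational(5, 4), Mul(Rational(1, 2), 13)), Rational(1, 145)), Add(-6, 68)) = Mul(Add(Add(Rational(5, 4), Rational(13, 2)), Rational(1, 145)), 62) = Mul(Add(Rational(31, 4), Rational(1, 145)), 62) = Mul(Rational(4499, 580), 62) = Rational(139469, 290)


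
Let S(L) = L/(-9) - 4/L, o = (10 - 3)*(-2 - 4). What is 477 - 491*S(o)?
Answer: -39083/21 ≈ -1861.1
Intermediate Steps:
o = -42 (o = 7*(-6) = -42)
S(L) = -4/L - L/9 (S(L) = L*(-⅑) - 4/L = -L/9 - 4/L = -4/L - L/9)
477 - 491*S(o) = 477 - 491*(-4/(-42) - ⅑*(-42)) = 477 - 491*(-4*(-1/42) + 14/3) = 477 - 491*(2/21 + 14/3) = 477 - 491*100/21 = 477 - 49100/21 = -39083/21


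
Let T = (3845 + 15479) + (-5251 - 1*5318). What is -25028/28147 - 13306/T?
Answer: -593644122/246426985 ≈ -2.4090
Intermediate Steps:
T = 8755 (T = 19324 + (-5251 - 5318) = 19324 - 10569 = 8755)
-25028/28147 - 13306/T = -25028/28147 - 13306/8755 = -593644122/246426985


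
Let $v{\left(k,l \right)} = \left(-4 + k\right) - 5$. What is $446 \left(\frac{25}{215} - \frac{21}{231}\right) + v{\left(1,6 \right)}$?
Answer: $\frac{1568}{473} \approx 3.315$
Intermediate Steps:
$v{\left(k,l \right)} = -9 + k$
$446 \left(\frac{25}{215} - \frac{21}{231}\right) + v{\left(1,6 \right)} = 446 \left(\frac{25}{215} - \frac{21}{231}\right) + \left(-9 + 1\right) = 446 \left(25 \cdot \frac{1}{215} - \frac{1}{11}\right) - 8 = 446 \left(\frac{5}{43} - \frac{1}{11}\right) - 8 = 446 \cdot \frac{12}{473} - 8 = \frac{5352}{473} - 8 = \frac{1568}{473}$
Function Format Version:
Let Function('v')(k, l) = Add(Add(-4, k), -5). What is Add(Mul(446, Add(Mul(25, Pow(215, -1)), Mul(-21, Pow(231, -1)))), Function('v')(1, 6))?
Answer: Rational(1568, 473) ≈ 3.3150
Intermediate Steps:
Function('v')(k, l) = Add(-9, k)
Add(Mul(446, Add(Mul(25, Pow(215, -1)), Mul(-21, Pow(231, -1)))), Function('v')(1, 6)) = Add(Mul(446, Add(Mul(25, Pow(215, -1)), Mul(-21, Pow(231, -1)))), Add(-9, 1)) = Add(Mul(446, Add(Mul(25, Rational(1, 215)), Mul(-21, Rational(1, 231)))), -8) = Add(Mul(446, Add(Rational(5, 43), Rational(-1, 11))), -8) = Add(Mul(446, Rational(12, 473)), -8) = Add(Rational(5352, 473), -8) = Rational(1568, 473)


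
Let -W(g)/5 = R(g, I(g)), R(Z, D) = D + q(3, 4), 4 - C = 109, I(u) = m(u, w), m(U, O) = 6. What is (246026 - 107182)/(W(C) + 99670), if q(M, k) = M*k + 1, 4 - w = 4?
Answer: 138844/99575 ≈ 1.3944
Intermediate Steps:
w = 0 (w = 4 - 1*4 = 4 - 4 = 0)
I(u) = 6
C = -105 (C = 4 - 1*109 = 4 - 109 = -105)
q(M, k) = 1 + M*k
R(Z, D) = 13 + D (R(Z, D) = D + (1 + 3*4) = D + (1 + 12) = D + 13 = 13 + D)
W(g) = -95 (W(g) = -5*(13 + 6) = -5*19 = -95)
(246026 - 107182)/(W(C) + 99670) = (246026 - 107182)/(-95 + 99670) = 138844/99575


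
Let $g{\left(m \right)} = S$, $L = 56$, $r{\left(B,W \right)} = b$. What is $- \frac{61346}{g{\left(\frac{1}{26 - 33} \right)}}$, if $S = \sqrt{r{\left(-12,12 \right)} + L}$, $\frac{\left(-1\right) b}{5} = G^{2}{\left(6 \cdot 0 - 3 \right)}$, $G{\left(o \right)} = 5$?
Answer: $\frac{61346 i \sqrt{69}}{69} \approx 7385.2 i$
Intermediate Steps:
$b = -125$ ($b = - 5 \cdot 5^{2} = \left(-5\right) 25 = -125$)
$r{\left(B,W \right)} = -125$
$S = i \sqrt{69}$ ($S = \sqrt{-125 + 56} = \sqrt{-69} = i \sqrt{69} \approx 8.3066 i$)
$g{\left(m \right)} = i \sqrt{69}$
$- \frac{61346}{g{\left(\frac{1}{26 - 33} \right)}} = - \frac{61346}{i \sqrt{69}} = - 61346 \left(- \frac{i \sqrt{69}}{69}\right) = \frac{61346 i \sqrt{69}}{69}$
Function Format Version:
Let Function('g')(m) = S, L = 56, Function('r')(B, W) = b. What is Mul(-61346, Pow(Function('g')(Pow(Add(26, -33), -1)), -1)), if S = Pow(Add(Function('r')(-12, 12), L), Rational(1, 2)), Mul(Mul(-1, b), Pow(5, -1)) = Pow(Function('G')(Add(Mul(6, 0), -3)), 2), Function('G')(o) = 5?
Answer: Mul(Rational(61346, 69), I, Pow(69, Rational(1, 2))) ≈ Mul(7385.2, I)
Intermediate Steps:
b = -125 (b = Mul(-5, Pow(5, 2)) = Mul(-5, 25) = -125)
Function('r')(B, W) = -125
S = Mul(I, Pow(69, Rational(1, 2))) (S = Pow(Add(-125, 56), Rational(1, 2)) = Pow(-69, Rational(1, 2)) = Mul(I, Pow(69, Rational(1, 2))) ≈ Mul(8.3066, I))
Function('g')(m) = Mul(I, Pow(69, Rational(1, 2)))
Mul(-61346, Pow(Function('g')(Pow(Add(26, -33), -1)), -1)) = Mul(-61346, Pow(Mul(I, Pow(69, Rational(1, 2))), -1)) = Mul(-61346, Mul(Rational(-1, 69), I, Pow(69, Rational(1, 2)))) = Mul(Rational(61346, 69), I, Pow(69, Rational(1, 2)))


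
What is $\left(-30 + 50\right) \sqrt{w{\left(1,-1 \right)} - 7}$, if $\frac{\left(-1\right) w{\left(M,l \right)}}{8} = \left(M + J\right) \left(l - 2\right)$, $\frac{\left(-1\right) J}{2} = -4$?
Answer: $20 \sqrt{209} \approx 289.14$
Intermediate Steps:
$J = 8$ ($J = \left(-2\right) \left(-4\right) = 8$)
$w{\left(M,l \right)} = - 8 \left(-2 + l\right) \left(8 + M\right)$ ($w{\left(M,l \right)} = - 8 \left(M + 8\right) \left(l - 2\right) = - 8 \left(8 + M\right) \left(-2 + l\right) = - 8 \left(-2 + l\right) \left(8 + M\right)$)
$\left(-30 + 50\right) \sqrt{w{\left(1,-1 \right)} - 7} = \left(-30 + 50\right) \sqrt{\left(128 - -64 + 16 \cdot 1 - 8 \left(-1\right)\right) - 7} = 20 \sqrt{\left(128 + 64 + 16 + 8\right) - 7} = 20 \sqrt{216 - 7} = 20 \sqrt{209}$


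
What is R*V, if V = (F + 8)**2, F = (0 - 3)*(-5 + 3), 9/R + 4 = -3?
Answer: -252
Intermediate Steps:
R = -9/7 (R = 9/(-4 - 3) = 9/(-7) = 9*(-1/7) = -9/7 ≈ -1.2857)
F = 6 (F = -3*(-2) = 6)
V = 196 (V = (6 + 8)**2 = 14**2 = 196)
R*V = -9/7*196 = -252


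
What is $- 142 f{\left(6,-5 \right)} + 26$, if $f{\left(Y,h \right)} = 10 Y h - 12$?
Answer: $44330$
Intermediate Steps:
$f{\left(Y,h \right)} = -12 + 10 Y h$ ($f{\left(Y,h \right)} = 10 Y h - 12 = -12 + 10 Y h$)
$- 142 f{\left(6,-5 \right)} + 26 = - 142 \left(-12 + 10 \cdot 6 \left(-5\right)\right) + 26 = - 142 \left(-12 - 300\right) + 26 = \left(-142\right) \left(-312\right) + 26 = 44304 + 26 = 44330$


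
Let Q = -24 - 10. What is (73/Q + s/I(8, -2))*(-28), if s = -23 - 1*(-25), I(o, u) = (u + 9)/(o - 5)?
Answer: 614/17 ≈ 36.118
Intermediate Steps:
Q = -34
I(o, u) = (9 + u)/(-5 + o)
s = 2 (s = -23 + 25 = 2)
(73/Q + s/I(8, -2))*(-28) = (73/(-34) + 2/(((9 - 2)/(-5 + 8))))*(-28) = (73*(-1/34) + 2/((7/3)))*(-28) = (-73/34 + 2/(((⅓)*7)))*(-28) = (-73/34 + 2/(7/3))*(-28) = (-73/34 + 2*(3/7))*(-28) = (-73/34 + 6/7)*(-28) = -307/238*(-28) = 614/17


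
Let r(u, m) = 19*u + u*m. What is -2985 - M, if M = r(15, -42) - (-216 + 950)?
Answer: -1906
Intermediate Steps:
r(u, m) = 19*u + m*u
M = -1079 (M = 15*(19 - 42) - (-216 + 950) = 15*(-23) - 1*734 = -345 - 734 = -1079)
-2985 - M = -2985 - 1*(-1079) = -2985 + 1079 = -1906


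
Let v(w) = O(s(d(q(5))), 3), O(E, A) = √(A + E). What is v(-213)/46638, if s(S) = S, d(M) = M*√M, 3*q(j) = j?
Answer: √(27 + 5*√15)/139914 ≈ 4.8667e-5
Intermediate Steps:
q(j) = j/3
d(M) = M^(3/2)
v(w) = √(3 + 5*√15/9) (v(w) = √(3 + ((⅓)*5)^(3/2)) = √(3 + (5/3)^(3/2)) = √(3 + 5*√15/9))
v(-213)/46638 = (√(27 + 5*√15)/3)/46638 = (√(27 + 5*√15)/3)*(1/46638) = √(27 + 5*√15)/139914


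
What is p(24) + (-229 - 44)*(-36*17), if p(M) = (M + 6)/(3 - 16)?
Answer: 2171958/13 ≈ 1.6707e+5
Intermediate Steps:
p(M) = -6/13 - M/13 (p(M) = (6 + M)/(-13) = (6 + M)*(-1/13) = -6/13 - M/13)
p(24) + (-229 - 44)*(-36*17) = (-6/13 - 1/13*24) + (-229 - 44)*(-36*17) = (-6/13 - 24/13) - 273*(-612) = -30/13 + 167076 = 2171958/13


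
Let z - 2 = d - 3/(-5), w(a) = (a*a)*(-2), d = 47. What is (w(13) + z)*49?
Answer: -70658/5 ≈ -14132.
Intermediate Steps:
w(a) = -2*a² (w(a) = a²*(-2) = -2*a²)
z = 248/5 (z = 2 + (47 - 3/(-5)) = 2 + (47 - 3*(-⅕)) = 2 + (47 + ⅗) = 2 + 238/5 = 248/5 ≈ 49.600)
(w(13) + z)*49 = (-2*13² + 248/5)*49 = (-2*169 + 248/5)*49 = (-338 + 248/5)*49 = -1442/5*49 = -70658/5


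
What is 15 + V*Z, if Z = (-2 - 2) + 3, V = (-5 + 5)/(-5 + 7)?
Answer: 15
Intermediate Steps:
V = 0 (V = 0/2 = 0*(½) = 0)
Z = -1 (Z = -4 + 3 = -1)
15 + V*Z = 15 + 0*(-1) = 15 + 0 = 15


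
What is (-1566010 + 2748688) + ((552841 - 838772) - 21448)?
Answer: 875299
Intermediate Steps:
(-1566010 + 2748688) + ((552841 - 838772) - 21448) = 1182678 + (-285931 - 21448) = 1182678 - 307379 = 875299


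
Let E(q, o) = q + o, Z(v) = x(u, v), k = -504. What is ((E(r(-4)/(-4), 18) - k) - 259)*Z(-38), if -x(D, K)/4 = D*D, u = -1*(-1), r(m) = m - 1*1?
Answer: -1057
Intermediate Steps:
r(m) = -1 + m (r(m) = m - 1 = -1 + m)
u = 1
x(D, K) = -4*D**2 (x(D, K) = -4*D*D = -4*D**2)
Z(v) = -4 (Z(v) = -4*1**2 = -4*1 = -4)
E(q, o) = o + q
((E(r(-4)/(-4), 18) - k) - 259)*Z(-38) = (((18 + (-1 - 4)/(-4)) - 1*(-504)) - 259)*(-4) = (((18 - 5*(-1/4)) + 504) - 259)*(-4) = (((18 + 5/4) + 504) - 259)*(-4) = ((77/4 + 504) - 259)*(-4) = (2093/4 - 259)*(-4) = (1057/4)*(-4) = -1057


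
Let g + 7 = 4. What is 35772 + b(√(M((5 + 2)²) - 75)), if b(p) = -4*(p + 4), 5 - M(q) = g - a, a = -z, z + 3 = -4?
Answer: 35756 - 8*I*√15 ≈ 35756.0 - 30.984*I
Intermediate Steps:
z = -7 (z = -3 - 4 = -7)
g = -3 (g = -7 + 4 = -3)
a = 7 (a = -1*(-7) = 7)
M(q) = 15 (M(q) = 5 - (-3 - 1*7) = 5 - (-3 - 7) = 5 - 1*(-10) = 5 + 10 = 15)
b(p) = -16 - 4*p (b(p) = -4*(4 + p) = -16 - 4*p)
35772 + b(√(M((5 + 2)²) - 75)) = 35772 + (-16 - 4*√(15 - 75)) = 35772 + (-16 - 8*I*√15) = 35756 - 8*I*√15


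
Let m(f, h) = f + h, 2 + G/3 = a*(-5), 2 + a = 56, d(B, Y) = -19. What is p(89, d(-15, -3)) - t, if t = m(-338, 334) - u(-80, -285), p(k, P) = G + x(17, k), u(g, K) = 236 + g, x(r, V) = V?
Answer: -567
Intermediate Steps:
a = 54 (a = -2 + 56 = 54)
G = -816 (G = -6 + 3*(54*(-5)) = -6 + 3*(-270) = -6 - 810 = -816)
p(k, P) = -816 + k
t = -160 (t = (-338 + 334) - (236 - 80) = -4 - 1*156 = -4 - 156 = -160)
p(89, d(-15, -3)) - t = (-816 + 89) - 1*(-160) = -727 + 160 = -567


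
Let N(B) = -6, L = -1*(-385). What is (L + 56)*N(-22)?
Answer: -2646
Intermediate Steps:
L = 385
(L + 56)*N(-22) = (385 + 56)*(-6) = 441*(-6) = -2646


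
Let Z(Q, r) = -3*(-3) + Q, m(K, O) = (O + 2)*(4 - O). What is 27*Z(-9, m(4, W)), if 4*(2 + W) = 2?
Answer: 0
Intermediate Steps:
W = -3/2 (W = -2 + (¼)*2 = -2 + ½ = -3/2 ≈ -1.5000)
m(K, O) = (2 + O)*(4 - O)
Z(Q, r) = 9 + Q
27*Z(-9, m(4, W)) = 27*(9 - 9) = 27*0 = 0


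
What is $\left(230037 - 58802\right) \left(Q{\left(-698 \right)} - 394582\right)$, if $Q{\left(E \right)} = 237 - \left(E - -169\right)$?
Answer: $-67435082760$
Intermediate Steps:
$Q{\left(E \right)} = 68 - E$ ($Q{\left(E \right)} = 237 - \left(E + 169\right) = 237 - \left(169 + E\right) = 68 - E$)
$\left(230037 - 58802\right) \left(Q{\left(-698 \right)} - 394582\right) = \left(230037 - 58802\right) \left(\left(68 - -698\right) - 394582\right) = 171235 \left(\left(68 + 698\right) - 394582\right) = 171235 \left(766 - 394582\right) = 171235 \left(-393816\right) = -67435082760$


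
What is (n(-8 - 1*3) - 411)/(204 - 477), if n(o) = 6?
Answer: 135/91 ≈ 1.4835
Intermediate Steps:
(n(-8 - 1*3) - 411)/(204 - 477) = (6 - 411)/(204 - 477) = -405/(-273) = -405*(-1/273) = 135/91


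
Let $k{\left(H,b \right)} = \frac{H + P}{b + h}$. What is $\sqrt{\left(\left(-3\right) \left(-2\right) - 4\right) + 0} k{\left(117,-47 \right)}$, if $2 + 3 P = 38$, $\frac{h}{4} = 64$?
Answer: $\frac{129 \sqrt{2}}{209} \approx 0.87289$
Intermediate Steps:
$h = 256$ ($h = 4 \cdot 64 = 256$)
$P = 12$ ($P = - \frac{2}{3} + \frac{1}{3} \cdot 38 = - \frac{2}{3} + \frac{38}{3} = 12$)
$k{\left(H,b \right)} = \frac{12 + H}{256 + b}$ ($k{\left(H,b \right)} = \frac{H + 12}{b + 256} = \frac{12 + H}{256 + b}$)
$\sqrt{\left(\left(-3\right) \left(-2\right) - 4\right) + 0} k{\left(117,-47 \right)} = \sqrt{\left(\left(-3\right) \left(-2\right) - 4\right) + 0} \frac{12 + 117}{256 - 47} = \sqrt{\left(6 - 4\right) + 0} \cdot \frac{1}{209} \cdot 129 = \sqrt{2 + 0} \cdot \frac{1}{209} \cdot 129 = \sqrt{2} \cdot \frac{129}{209} = \frac{129 \sqrt{2}}{209}$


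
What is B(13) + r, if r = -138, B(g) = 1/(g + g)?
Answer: -3587/26 ≈ -137.96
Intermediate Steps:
B(g) = 1/(2*g)
B(13) + r = (1/2)/13 - 138 = (1/2)*(1/13) - 138 = 1/26 - 138 = -3587/26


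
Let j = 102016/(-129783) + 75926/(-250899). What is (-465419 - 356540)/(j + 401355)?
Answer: -8921659407450801/4356352200982031 ≈ -2.0480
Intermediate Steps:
j = -11816538814/10854141639 (j = 102016*(-1/129783) + 75926*(-1/250899) = -102016/129783 - 75926/250899 = -11816538814/10854141639 ≈ -1.0887)
(-465419 - 356540)/(j + 401355) = (-465419 - 356540)/(-11816538814/10854141639 + 401355) = -821959/4356352200982031/10854141639 = -821959*10854141639/4356352200982031 = -8921659407450801/4356352200982031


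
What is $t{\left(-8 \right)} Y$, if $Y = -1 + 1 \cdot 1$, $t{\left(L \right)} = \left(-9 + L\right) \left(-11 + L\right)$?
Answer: $0$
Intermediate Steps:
$t{\left(L \right)} = \left(-11 + L\right) \left(-9 + L\right)$
$Y = 0$ ($Y = -1 + 1 = 0$)
$t{\left(-8 \right)} Y = \left(99 + \left(-8\right)^{2} - -160\right) 0 = \left(99 + 64 + 160\right) 0 = 323 \cdot 0 = 0$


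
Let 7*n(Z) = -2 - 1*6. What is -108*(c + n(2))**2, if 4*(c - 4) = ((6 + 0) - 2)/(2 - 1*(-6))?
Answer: -753003/784 ≈ -960.46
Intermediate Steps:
n(Z) = -8/7 (n(Z) = (-2 - 1*6)/7 = (-2 - 6)/7 = (1/7)*(-8) = -8/7)
c = 33/8 (c = 4 + (((6 + 0) - 2)/(2 - 1*(-6)))/4 = 4 + ((6 - 2)/(2 + 6))/4 = 4 + (4/8)/4 = 4 + (4*(1/8))/4 = 4 + (1/4)*(1/2) = 4 + 1/8 = 33/8 ≈ 4.1250)
-108*(c + n(2))**2 = -108*(33/8 - 8/7)**2 = -108*(167/56)**2 = -108*27889/3136 = -753003/784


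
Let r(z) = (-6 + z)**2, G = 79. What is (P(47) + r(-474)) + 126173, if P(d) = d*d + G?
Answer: 358861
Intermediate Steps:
P(d) = 79 + d**2 (P(d) = d*d + 79 = d**2 + 79 = 79 + d**2)
(P(47) + r(-474)) + 126173 = ((79 + 47**2) + (-6 - 474)**2) + 126173 = ((79 + 2209) + (-480)**2) + 126173 = (2288 + 230400) + 126173 = 232688 + 126173 = 358861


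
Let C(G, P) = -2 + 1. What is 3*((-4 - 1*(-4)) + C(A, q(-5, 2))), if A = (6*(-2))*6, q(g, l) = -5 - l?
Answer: -3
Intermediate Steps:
A = -72 (A = -12*6 = -72)
C(G, P) = -1
3*((-4 - 1*(-4)) + C(A, q(-5, 2))) = 3*((-4 - 1*(-4)) - 1) = 3*((-4 + 4) - 1) = 3*(0 - 1) = 3*(-1) = -3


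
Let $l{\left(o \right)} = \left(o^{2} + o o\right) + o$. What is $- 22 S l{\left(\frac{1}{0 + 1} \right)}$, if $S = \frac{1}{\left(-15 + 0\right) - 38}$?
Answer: $\frac{66}{53} \approx 1.2453$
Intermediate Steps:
$l{\left(o \right)} = o + 2 o^{2}$ ($l{\left(o \right)} = \left(o^{2} + o^{2}\right) + o = 2 o^{2} + o = o + 2 o^{2}$)
$S = - \frac{1}{53}$ ($S = \frac{1}{-15 - 38} = \frac{1}{-53} = - \frac{1}{53} \approx -0.018868$)
$- 22 S l{\left(\frac{1}{0 + 1} \right)} = \left(-22\right) \left(- \frac{1}{53}\right) \frac{1 + \frac{2}{0 + 1}}{0 + 1} = \frac{22 \frac{1 + \frac{2}{1}}{1}}{53} = \frac{22 \cdot 1 \left(1 + 2 \cdot 1\right)}{53} = \frac{22 \cdot 1 \left(1 + 2\right)}{53} = \frac{22 \cdot 1 \cdot 3}{53} = \frac{22}{53} \cdot 3 = \frac{66}{53}$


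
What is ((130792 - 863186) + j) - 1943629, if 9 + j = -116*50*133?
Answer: -3447432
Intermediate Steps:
j = -771409 (j = -9 - 116*50*133 = -9 - 5800*133 = -9 - 771400 = -771409)
((130792 - 863186) + j) - 1943629 = ((130792 - 863186) - 771409) - 1943629 = (-732394 - 771409) - 1943629 = -1503803 - 1943629 = -3447432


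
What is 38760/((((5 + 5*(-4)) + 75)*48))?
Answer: 323/24 ≈ 13.458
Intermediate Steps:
38760/((((5 + 5*(-4)) + 75)*48)) = 38760/((((5 - 20) + 75)*48)) = 38760/(((-15 + 75)*48)) = 38760/((60*48)) = 38760/2880 = 38760*(1/2880) = 323/24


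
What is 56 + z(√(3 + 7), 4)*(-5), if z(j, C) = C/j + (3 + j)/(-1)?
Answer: 71 + 3*√10 ≈ 80.487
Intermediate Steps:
z(j, C) = -3 - j + C/j (z(j, C) = C/j + (3 + j)*(-1) = C/j + (-3 - j) = -3 - j + C/j)
56 + z(√(3 + 7), 4)*(-5) = 56 + (-3 - √(3 + 7) + 4/(√(3 + 7)))*(-5) = 56 + (-3 - √10 + 4/(√10))*(-5) = 56 + (-3 - √10 + 4*(√10/10))*(-5) = 56 + (-3 - √10 + 2*√10/5)*(-5) = 56 + (-3 - 3*√10/5)*(-5) = 56 + (15 + 3*√10) = 71 + 3*√10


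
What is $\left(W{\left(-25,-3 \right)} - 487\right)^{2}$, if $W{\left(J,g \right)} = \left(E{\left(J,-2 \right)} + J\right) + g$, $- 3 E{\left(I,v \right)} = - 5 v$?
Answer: $\frac{2418025}{9} \approx 2.6867 \cdot 10^{5}$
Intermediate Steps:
$E{\left(I,v \right)} = \frac{5 v}{3}$ ($E{\left(I,v \right)} = - \frac{\left(-5\right) v}{3} = \frac{5 v}{3}$)
$W{\left(J,g \right)} = - \frac{10}{3} + J + g$ ($W{\left(J,g \right)} = \left(\frac{5}{3} \left(-2\right) + J\right) + g = \left(- \frac{10}{3} + J\right) + g = - \frac{10}{3} + J + g$)
$\left(W{\left(-25,-3 \right)} - 487\right)^{2} = \left(\left(- \frac{10}{3} - 25 - 3\right) - 487\right)^{2} = \left(- \frac{94}{3} - 487\right)^{2} = \left(- \frac{1555}{3}\right)^{2} = \frac{2418025}{9}$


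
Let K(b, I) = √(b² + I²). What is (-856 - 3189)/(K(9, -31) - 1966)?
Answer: 3976235/1932057 + 4045*√1042/3864114 ≈ 2.0918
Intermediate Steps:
K(b, I) = √(I² + b²)
(-856 - 3189)/(K(9, -31) - 1966) = (-856 - 3189)/(√((-31)² + 9²) - 1966) = -4045/(√(961 + 81) - 1966) = -4045/(√1042 - 1966) = -4045/(-1966 + √1042)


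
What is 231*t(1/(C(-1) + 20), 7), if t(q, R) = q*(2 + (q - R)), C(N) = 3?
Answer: -26334/529 ≈ -49.781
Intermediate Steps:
t(q, R) = q*(2 + q - R)
231*t(1/(C(-1) + 20), 7) = 231*((2 + 1/(3 + 20) - 1*7)/(3 + 20)) = 231*((2 + 1/23 - 7)/23) = 231*((1/23)*(-114/23)) = 231*(-114/529) = -26334/529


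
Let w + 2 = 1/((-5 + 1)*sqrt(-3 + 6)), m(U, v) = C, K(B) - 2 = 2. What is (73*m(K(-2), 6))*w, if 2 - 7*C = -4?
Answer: -876/7 - 73*sqrt(3)/14 ≈ -134.17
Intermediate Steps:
K(B) = 4 (K(B) = 2 + 2 = 4)
C = 6/7 (C = 2/7 - 1/7*(-4) = 2/7 + 4/7 = 6/7 ≈ 0.85714)
m(U, v) = 6/7
w = -2 - sqrt(3)/12 (w = -2 + 1/((-5 + 1)*sqrt(-3 + 6)) = -2 + 1/(-4*sqrt(3)) = -2 - sqrt(3)/12 ≈ -2.1443)
(73*m(K(-2), 6))*w = (73*(6/7))*(-2 - sqrt(3)/12) = 438*(-2 - sqrt(3)/12)/7 = -876/7 - 73*sqrt(3)/14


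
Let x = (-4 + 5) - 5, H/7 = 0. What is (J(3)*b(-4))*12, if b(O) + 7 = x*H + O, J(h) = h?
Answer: -396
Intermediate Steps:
H = 0 (H = 7*0 = 0)
x = -4 (x = 1 - 5 = -4)
b(O) = -7 + O (b(O) = -7 + (-4*0 + O) = -7 + (0 + O) = -7 + O)
(J(3)*b(-4))*12 = (3*(-7 - 4))*12 = (3*(-11))*12 = -33*12 = -396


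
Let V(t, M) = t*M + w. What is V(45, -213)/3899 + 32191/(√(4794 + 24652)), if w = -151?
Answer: -9736/3899 + 32191*√29446/29446 ≈ 185.10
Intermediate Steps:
V(t, M) = -151 + M*t (V(t, M) = t*M - 151 = M*t - 151 = -151 + M*t)
V(45, -213)/3899 + 32191/(√(4794 + 24652)) = (-151 - 213*45)/3899 + 32191/(√(4794 + 24652)) = (-151 - 9585)*(1/3899) + 32191/(√29446) = -9736*1/3899 + 32191*(√29446/29446) = -9736/3899 + 32191*√29446/29446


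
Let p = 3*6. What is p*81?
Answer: 1458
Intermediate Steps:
p = 18
p*81 = 18*81 = 1458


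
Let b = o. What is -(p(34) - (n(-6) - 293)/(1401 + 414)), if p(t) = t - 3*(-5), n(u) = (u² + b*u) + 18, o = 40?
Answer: -89414/1815 ≈ -49.264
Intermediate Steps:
b = 40
n(u) = 18 + u² + 40*u (n(u) = (u² + 40*u) + 18 = 18 + u² + 40*u)
p(t) = 15 + t (p(t) = t + 15 = 15 + t)
-(p(34) - (n(-6) - 293)/(1401 + 414)) = -((15 + 34) - ((18 + (-6)² + 40*(-6)) - 293)/(1401 + 414)) = -(49 - ((18 + 36 - 240) - 293)/1815) = -(49 - (-186 - 293)/1815) = -(49 - (-479)/1815) = -(49 - 1*(-479/1815)) = -(49 + 479/1815) = -1*89414/1815 = -89414/1815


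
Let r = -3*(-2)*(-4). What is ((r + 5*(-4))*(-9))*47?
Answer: 18612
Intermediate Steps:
r = -24 (r = 6*(-4) = -24)
((r + 5*(-4))*(-9))*47 = ((-24 + 5*(-4))*(-9))*47 = ((-24 - 20)*(-9))*47 = -44*(-9)*47 = 396*47 = 18612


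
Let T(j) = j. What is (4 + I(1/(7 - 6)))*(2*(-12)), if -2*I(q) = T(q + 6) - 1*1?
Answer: -24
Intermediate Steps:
I(q) = -5/2 - q/2 (I(q) = -((q + 6) - 1*1)/2 = -((6 + q) - 1)/2 = -(5 + q)/2 = -5/2 - q/2)
(4 + I(1/(7 - 6)))*(2*(-12)) = (4 + (-5/2 - 1/(2*(7 - 6))))*(2*(-12)) = (4 + (-5/2 - ½/1))*(-24) = (4 + (-5/2 - ½*1))*(-24) = (4 + (-5/2 - ½))*(-24) = (4 - 3)*(-24) = 1*(-24) = -24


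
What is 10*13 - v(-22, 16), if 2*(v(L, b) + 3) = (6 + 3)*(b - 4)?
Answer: 79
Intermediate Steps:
v(L, b) = -21 + 9*b/2 (v(L, b) = -3 + ((6 + 3)*(b - 4))/2 = -3 + (9*(-4 + b))/2 = -3 + (-36 + 9*b)/2 = -3 + (-18 + 9*b/2) = -21 + 9*b/2)
10*13 - v(-22, 16) = 10*13 - (-21 + (9/2)*16) = 130 - (-21 + 72) = 130 - 1*51 = 130 - 51 = 79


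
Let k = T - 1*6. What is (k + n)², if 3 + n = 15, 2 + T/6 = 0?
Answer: 36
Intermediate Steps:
T = -12 (T = -12 + 6*0 = -12 + 0 = -12)
n = 12 (n = -3 + 15 = 12)
k = -18 (k = -12 - 1*6 = -12 - 6 = -18)
(k + n)² = (-18 + 12)² = (-6)² = 36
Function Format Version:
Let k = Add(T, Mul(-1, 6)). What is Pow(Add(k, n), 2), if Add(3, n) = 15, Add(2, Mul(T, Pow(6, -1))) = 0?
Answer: 36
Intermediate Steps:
T = -12 (T = Add(-12, Mul(6, 0)) = Add(-12, 0) = -12)
n = 12 (n = Add(-3, 15) = 12)
k = -18 (k = Add(-12, Mul(-1, 6)) = Add(-12, -6) = -18)
Pow(Add(k, n), 2) = Pow(Add(-18, 12), 2) = Pow(-6, 2) = 36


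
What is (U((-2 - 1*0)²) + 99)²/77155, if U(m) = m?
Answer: 10609/77155 ≈ 0.13750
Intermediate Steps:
(U((-2 - 1*0)²) + 99)²/77155 = ((-2 - 1*0)² + 99)²/77155 = ((-2 + 0)² + 99)²*(1/77155) = ((-2)² + 99)²*(1/77155) = (4 + 99)²*(1/77155) = 103²*(1/77155) = 10609*(1/77155) = 10609/77155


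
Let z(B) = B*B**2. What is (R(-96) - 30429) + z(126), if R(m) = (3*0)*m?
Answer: 1969947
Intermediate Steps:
R(m) = 0 (R(m) = 0*m = 0)
z(B) = B**3
(R(-96) - 30429) + z(126) = (0 - 30429) + 126**3 = -30429 + 2000376 = 1969947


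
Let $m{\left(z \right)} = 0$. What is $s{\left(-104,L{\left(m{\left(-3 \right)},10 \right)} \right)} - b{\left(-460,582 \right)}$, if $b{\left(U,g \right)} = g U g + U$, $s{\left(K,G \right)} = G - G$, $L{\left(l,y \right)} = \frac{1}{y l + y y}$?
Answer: $155813500$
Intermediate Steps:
$L{\left(l,y \right)} = \frac{1}{y^{2} + l y}$ ($L{\left(l,y \right)} = \frac{1}{l y + y^{2}} = \frac{1}{y^{2} + l y}$)
$s{\left(K,G \right)} = 0$
$b{\left(U,g \right)} = U + U g^{2}$ ($b{\left(U,g \right)} = U g g + U = U g^{2} + U = U + U g^{2}$)
$s{\left(-104,L{\left(m{\left(-3 \right)},10 \right)} \right)} - b{\left(-460,582 \right)} = 0 - - 460 \left(1 + 582^{2}\right) = 0 - - 460 \left(1 + 338724\right) = 0 - \left(-460\right) 338725 = 0 - -155813500 = 0 + 155813500 = 155813500$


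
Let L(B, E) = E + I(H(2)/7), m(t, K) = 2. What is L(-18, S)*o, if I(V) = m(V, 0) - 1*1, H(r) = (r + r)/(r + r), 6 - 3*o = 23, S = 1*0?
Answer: -17/3 ≈ -5.6667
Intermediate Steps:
S = 0
o = -17/3 (o = 2 - ⅓*23 = 2 - 23/3 = -17/3 ≈ -5.6667)
H(r) = 1 (H(r) = (2*r)/((2*r)) = (2*r)*(1/(2*r)) = 1)
I(V) = 1 (I(V) = 2 - 1*1 = 2 - 1 = 1)
L(B, E) = 1 + E (L(B, E) = E + 1 = 1 + E)
L(-18, S)*o = (1 + 0)*(-17/3) = 1*(-17/3) = -17/3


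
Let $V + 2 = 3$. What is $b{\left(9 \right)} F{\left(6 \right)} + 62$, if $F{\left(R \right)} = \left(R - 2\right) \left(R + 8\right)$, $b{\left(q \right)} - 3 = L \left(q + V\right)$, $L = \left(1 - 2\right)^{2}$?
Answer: $790$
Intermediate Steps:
$L = 1$ ($L = \left(-1\right)^{2} = 1$)
$V = 1$ ($V = -2 + 3 = 1$)
$b{\left(q \right)} = 4 + q$ ($b{\left(q \right)} = 3 + 1 \left(q + 1\right) = 3 + 1 \left(1 + q\right) = 3 + \left(1 + q\right) = 4 + q$)
$F{\left(R \right)} = \left(-2 + R\right) \left(8 + R\right)$
$b{\left(9 \right)} F{\left(6 \right)} + 62 = \left(4 + 9\right) \left(-16 + 6^{2} + 6 \cdot 6\right) + 62 = 13 \left(-16 + 36 + 36\right) + 62 = 13 \cdot 56 + 62 = 728 + 62 = 790$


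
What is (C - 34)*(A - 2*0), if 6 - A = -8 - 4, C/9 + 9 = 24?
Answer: 1818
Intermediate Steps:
C = 135 (C = -81 + 9*24 = -81 + 216 = 135)
A = 18 (A = 6 - (-8 - 4) = 6 - 1*(-12) = 6 + 12 = 18)
(C - 34)*(A - 2*0) = (135 - 34)*(18 - 2*0) = 101*(18 + 0) = 101*18 = 1818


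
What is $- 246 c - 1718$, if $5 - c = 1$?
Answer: $-2702$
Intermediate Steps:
$c = 4$ ($c = 5 - 1 = 4$)
$- 246 c - 1718 = \left(-246\right) 4 - 1718 = -984 - 1718 = -2702$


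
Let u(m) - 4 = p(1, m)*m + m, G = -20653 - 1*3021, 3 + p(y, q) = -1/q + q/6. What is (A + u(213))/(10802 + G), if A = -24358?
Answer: 34439/25744 ≈ 1.3377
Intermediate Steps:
p(y, q) = -3 - 1/q + q/6 (p(y, q) = -3 + (-1/q + q/6) = -3 - 1/q + q/6)
G = -23674 (G = -20653 - 3021 = -23674)
u(m) = 4 + m + m*(-3 - 1/m + m/6) (u(m) = 4 + ((-3 - 1/m + m/6)*m + m) = 4 + (m*(-3 - 1/m + m/6) + m) = 4 + (m + m*(-3 - 1/m + m/6)) = 4 + m + m*(-3 - 1/m + m/6))
(A + u(213))/(10802 + G) = (-24358 + (3 - 2*213 + (⅙)*213²))/(10802 - 23674) = (-24358 + (3 - 426 + (⅙)*45369))/(-12872) = (-24358 + (3 - 426 + 15123/2))*(-1/12872) = (-24358 + 14277/2)*(-1/12872) = -34439/2*(-1/12872) = 34439/25744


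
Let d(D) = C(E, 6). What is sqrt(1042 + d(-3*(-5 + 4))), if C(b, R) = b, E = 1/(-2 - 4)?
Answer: sqrt(37506)/6 ≈ 32.277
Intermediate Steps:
E = -1/6 (E = 1/(-6) = -1/6 ≈ -0.16667)
d(D) = -1/6
sqrt(1042 + d(-3*(-5 + 4))) = sqrt(1042 - 1/6) = sqrt(6251/6) = sqrt(37506)/6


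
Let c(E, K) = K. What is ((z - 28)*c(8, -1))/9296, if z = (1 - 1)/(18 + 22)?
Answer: 1/332 ≈ 0.0030120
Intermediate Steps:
z = 0 (z = 0/40 = 0*(1/40) = 0)
((z - 28)*c(8, -1))/9296 = ((0 - 28)*(-1))/9296 = -28*(-1)*(1/9296) = 28*(1/9296) = 1/332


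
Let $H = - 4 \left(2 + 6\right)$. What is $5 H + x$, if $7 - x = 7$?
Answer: $-160$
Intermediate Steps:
$H = -32$ ($H = \left(-4\right) 8 = -32$)
$x = 0$ ($x = 7 - 7 = 0$)
$5 H + x = 5 \left(-32\right) + 0 = -160 + 0 = -160$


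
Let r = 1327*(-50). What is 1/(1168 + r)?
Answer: -1/65182 ≈ -1.5342e-5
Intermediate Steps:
r = -66350
1/(1168 + r) = 1/(1168 - 66350) = 1/(-65182) = -1/65182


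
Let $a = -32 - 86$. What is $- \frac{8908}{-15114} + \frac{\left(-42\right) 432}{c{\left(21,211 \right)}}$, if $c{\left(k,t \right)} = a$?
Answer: $\frac{68819890}{445863} \approx 154.35$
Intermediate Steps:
$a = -118$ ($a = -32 - 86 = -118$)
$c{\left(k,t \right)} = -118$
$- \frac{8908}{-15114} + \frac{\left(-42\right) 432}{c{\left(21,211 \right)}} = - \frac{8908}{-15114} + \frac{\left(-42\right) 432}{-118} = \left(-8908\right) \left(- \frac{1}{15114}\right) - - \frac{9072}{59} = \frac{4454}{7557} + \frac{9072}{59} = \frac{68819890}{445863}$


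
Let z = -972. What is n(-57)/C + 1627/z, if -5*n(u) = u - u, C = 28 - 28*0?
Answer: -1627/972 ≈ -1.6739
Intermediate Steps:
C = 28 (C = 28 + 0 = 28)
n(u) = 0 (n(u) = -(u - u)/5 = -⅕*0 = 0)
n(-57)/C + 1627/z = 0/28 + 1627/(-972) = 0*(1/28) + 1627*(-1/972) = 0 - 1627/972 = -1627/972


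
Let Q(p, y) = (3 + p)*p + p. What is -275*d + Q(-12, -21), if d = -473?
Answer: 130171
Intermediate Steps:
Q(p, y) = p + p*(3 + p) (Q(p, y) = p*(3 + p) + p = p + p*(3 + p))
-275*d + Q(-12, -21) = -275*(-473) - 12*(4 - 12) = 130075 - 12*(-8) = 130075 + 96 = 130171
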